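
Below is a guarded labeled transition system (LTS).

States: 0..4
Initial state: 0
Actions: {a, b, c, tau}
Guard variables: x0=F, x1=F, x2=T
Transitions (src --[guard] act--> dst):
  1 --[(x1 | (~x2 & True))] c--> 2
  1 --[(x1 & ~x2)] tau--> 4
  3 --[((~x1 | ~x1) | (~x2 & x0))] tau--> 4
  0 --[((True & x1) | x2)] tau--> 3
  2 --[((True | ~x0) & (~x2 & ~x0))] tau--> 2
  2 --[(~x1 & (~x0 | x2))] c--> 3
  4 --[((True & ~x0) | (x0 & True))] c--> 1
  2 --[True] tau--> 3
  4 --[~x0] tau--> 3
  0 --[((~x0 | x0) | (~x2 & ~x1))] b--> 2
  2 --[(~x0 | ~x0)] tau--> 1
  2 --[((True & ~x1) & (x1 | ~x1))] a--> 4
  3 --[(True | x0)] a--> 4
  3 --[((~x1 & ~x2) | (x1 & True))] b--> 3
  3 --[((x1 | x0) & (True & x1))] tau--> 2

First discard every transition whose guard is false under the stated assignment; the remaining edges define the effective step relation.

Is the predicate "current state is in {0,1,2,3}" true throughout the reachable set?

Answer: INVARIANT VIOLATED at state 4

Analysis:
Allowed set {0,1,2,3}
R = {0,1,2,3,4}
  0: ✓
  1: ✓
  2: ✓
  3: ✓
  4: ✗ unsafe
counterexample path to 4: tau·tau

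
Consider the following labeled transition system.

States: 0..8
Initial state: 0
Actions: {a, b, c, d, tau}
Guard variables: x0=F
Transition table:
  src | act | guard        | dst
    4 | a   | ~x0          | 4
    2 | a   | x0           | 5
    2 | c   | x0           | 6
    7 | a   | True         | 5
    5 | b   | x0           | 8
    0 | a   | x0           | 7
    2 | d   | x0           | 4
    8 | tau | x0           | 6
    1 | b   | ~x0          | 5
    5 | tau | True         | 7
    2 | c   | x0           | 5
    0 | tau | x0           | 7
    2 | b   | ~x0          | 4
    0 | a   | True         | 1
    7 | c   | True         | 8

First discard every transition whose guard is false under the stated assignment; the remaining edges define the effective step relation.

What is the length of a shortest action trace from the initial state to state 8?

BFS to 8:
  L0 = {0}
  L1 = {1}
  L2 = {5}
  L3 = {7}
  L4 = {8}
depth(8)=4, e.g. a·b·tau·c

Answer: 4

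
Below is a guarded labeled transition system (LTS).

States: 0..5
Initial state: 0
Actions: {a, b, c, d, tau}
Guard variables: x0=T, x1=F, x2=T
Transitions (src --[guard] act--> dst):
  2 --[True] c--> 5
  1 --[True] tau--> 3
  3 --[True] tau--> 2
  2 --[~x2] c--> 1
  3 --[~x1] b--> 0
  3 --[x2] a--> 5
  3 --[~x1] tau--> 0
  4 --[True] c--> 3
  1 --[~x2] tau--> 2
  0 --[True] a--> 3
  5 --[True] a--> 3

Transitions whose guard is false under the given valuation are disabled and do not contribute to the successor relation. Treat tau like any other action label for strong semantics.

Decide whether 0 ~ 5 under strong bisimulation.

Answer: BISIMILAR

Working:
Compute ~ classes (split until stable):
  round 0: {{0,1,2,3,4,5}}
  round 1: {{0,5},{1},{2,4},{3}}
  round 2: {{0,5},{1},{2},{3},{4}}
Fixed point at round 3; 5 class(es).
class of 0: {0,5}; class of 5: {0,5}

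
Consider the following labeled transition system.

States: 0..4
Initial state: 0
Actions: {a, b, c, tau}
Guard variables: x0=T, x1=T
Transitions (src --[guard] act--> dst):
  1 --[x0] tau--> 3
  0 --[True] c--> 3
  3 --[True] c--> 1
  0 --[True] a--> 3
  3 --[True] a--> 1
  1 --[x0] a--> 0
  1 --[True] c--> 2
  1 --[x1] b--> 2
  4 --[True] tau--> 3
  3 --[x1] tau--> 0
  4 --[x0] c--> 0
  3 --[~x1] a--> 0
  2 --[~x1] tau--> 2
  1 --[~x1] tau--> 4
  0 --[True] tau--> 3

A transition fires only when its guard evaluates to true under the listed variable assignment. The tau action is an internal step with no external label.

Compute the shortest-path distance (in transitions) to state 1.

Answer: 2

Trace:
Breadth-first toward 1:
  L0 = {0}
  L1 = {3}
  L2 = {1}
depth(1)=2, e.g. a·a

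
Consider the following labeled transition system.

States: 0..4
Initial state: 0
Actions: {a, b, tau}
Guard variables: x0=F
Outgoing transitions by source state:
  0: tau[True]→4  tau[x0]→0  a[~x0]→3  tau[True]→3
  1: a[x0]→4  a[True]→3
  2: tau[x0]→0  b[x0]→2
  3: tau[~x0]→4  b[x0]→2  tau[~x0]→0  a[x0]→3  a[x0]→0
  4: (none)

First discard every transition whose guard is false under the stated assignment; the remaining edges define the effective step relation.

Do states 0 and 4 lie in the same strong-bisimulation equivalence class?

Refine partition for ~:
  round 0: {{0,1,2,3,4}}
  round 1: {{0},{1},{2,4},{3}}
Fixed point at round 2; 4 class(es).
0∈{0}, 4∈{2,4}

Answer: NOT BISIMILAR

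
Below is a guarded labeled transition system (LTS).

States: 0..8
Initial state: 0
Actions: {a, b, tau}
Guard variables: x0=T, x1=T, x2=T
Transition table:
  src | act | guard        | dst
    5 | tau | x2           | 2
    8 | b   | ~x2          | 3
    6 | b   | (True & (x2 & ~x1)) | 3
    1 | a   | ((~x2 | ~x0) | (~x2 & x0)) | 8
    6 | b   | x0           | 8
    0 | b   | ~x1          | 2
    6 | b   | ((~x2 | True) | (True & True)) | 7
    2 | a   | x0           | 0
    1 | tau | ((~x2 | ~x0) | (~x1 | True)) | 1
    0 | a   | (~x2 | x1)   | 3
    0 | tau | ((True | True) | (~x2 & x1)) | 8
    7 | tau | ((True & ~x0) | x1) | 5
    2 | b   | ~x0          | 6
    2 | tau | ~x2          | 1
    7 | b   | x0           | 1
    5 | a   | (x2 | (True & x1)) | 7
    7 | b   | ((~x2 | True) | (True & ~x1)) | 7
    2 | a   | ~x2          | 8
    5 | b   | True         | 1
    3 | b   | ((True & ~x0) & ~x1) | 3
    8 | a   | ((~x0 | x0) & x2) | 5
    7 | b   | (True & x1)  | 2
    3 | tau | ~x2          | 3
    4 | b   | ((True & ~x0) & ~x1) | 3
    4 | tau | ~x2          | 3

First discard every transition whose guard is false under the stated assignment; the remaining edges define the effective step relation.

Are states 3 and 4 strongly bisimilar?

Compute ~ classes (split until stable):
  P[0] = {{0,1,2,3,4,5,6,7,8}}
  P[1] = {{0},{1},{2,8},{3,4},{5},{6},{7}}
  P[2] = {{0},{1},{2},{3,4},{5},{6},{7},{8}}
Fixed point at round 3; 8 class(es).
class of 3: {3,4}; class of 4: {3,4}

Answer: BISIMILAR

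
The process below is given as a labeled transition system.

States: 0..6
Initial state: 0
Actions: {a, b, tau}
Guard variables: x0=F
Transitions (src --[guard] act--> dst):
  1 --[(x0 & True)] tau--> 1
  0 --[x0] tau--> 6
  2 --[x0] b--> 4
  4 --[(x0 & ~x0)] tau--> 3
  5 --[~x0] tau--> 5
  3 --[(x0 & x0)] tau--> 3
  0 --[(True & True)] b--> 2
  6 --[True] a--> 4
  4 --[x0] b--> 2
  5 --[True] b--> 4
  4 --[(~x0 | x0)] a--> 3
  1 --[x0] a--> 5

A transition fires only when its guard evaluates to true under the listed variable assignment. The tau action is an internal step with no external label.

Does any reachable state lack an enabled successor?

Answer: DEADLOCK at state 2

Working:
R = {0,2}
  0: b→2  [1 out]
  2: ∅  [deadlock]
Path to 2: b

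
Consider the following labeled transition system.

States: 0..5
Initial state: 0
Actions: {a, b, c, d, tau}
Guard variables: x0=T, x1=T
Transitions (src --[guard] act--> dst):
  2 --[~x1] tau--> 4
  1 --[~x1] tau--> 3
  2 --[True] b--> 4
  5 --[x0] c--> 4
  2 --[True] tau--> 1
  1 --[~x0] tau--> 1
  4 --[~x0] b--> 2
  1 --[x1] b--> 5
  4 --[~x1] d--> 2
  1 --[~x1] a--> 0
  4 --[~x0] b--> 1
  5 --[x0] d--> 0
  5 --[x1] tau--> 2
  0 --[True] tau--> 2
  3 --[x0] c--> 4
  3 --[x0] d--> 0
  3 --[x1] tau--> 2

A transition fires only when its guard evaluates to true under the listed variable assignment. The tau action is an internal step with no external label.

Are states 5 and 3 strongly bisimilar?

Compute ~ classes (split until stable):
  round 0: {{0,1,2,3,4,5}}
  round 1: {{0},{1},{2},{3,5},{4}}
Fixed point at round 2; 5 class(es).
class of 5: {3,5}; class of 3: {3,5}

Answer: BISIMILAR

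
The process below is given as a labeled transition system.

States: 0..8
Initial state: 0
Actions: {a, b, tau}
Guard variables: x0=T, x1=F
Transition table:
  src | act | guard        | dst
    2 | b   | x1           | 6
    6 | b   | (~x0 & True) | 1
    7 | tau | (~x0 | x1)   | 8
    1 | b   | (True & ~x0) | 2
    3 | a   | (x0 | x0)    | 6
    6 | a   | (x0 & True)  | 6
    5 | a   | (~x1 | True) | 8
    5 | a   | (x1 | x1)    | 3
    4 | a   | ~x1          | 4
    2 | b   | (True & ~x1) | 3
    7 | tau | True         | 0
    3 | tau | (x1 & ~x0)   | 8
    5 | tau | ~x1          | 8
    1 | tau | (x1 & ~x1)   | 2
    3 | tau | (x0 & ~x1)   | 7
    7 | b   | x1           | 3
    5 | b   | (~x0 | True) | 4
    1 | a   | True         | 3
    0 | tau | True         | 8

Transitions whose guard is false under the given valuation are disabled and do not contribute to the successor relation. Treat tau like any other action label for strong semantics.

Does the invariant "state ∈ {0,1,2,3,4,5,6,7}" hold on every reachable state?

Answer: INVARIANT VIOLATED at state 8

Analysis:
Inv-set: {0,1,2,3,4,5,6,7}
Reach set: {0,8}
  0: ✓
  8: VIOLATES
witness against invariant: tau → 8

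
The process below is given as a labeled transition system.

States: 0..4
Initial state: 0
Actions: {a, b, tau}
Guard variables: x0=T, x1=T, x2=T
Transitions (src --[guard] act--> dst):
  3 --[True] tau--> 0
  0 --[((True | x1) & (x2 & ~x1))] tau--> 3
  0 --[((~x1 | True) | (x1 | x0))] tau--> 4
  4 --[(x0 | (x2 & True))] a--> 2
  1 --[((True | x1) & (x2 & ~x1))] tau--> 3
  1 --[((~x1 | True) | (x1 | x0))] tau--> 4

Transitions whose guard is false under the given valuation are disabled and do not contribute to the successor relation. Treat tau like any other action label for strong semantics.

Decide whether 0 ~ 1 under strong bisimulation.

Answer: BISIMILAR

Trace:
Compute ~ classes (split until stable):
  round 0: {{0,1,2,3,4}}
  round 1: {{0,1,3},{2},{4}}
  round 2: {{0,1},{2},{3},{4}}
Fixed point at round 3; 4 class(es).
[0]={0,1}  [1]={0,1}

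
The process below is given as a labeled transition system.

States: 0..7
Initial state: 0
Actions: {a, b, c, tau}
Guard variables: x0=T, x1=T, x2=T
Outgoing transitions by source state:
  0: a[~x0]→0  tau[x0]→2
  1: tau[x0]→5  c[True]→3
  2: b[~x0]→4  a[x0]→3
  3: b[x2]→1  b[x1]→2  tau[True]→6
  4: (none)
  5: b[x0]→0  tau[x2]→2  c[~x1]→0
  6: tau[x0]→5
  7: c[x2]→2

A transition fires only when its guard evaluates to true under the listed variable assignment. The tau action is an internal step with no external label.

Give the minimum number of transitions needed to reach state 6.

Breadth-first toward 6:
  L0 = {0}
  L1 = {2}
  L2 = {3}
  L3 = {1,6}
first hit 6 at d=3 via tau·a·tau

Answer: 3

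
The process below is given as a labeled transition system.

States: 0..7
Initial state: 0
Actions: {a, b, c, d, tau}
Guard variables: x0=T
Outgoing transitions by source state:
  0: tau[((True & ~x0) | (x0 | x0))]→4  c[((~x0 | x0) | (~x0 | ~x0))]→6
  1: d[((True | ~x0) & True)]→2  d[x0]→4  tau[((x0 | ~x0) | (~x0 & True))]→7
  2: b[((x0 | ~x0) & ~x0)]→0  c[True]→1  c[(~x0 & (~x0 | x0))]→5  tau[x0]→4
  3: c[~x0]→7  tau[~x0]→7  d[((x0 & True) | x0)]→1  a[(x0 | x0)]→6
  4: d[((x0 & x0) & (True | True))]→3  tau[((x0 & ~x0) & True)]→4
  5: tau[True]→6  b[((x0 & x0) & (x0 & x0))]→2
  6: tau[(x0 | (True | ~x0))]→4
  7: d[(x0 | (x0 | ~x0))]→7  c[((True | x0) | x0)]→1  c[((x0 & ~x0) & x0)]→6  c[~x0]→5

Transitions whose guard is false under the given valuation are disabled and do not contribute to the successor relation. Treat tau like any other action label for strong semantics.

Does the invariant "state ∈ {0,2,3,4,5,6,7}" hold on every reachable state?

Answer: INVARIANT VIOLATED at state 1

Working:
Allowed set {0,2,3,4,5,6,7}
R = {0,1,2,3,4,6,7}
  0: safe
  1: VIOLATES
  2: safe
  3: safe
  4: safe
  6: safe
  7: safe
witness against invariant: tau·d·d → 1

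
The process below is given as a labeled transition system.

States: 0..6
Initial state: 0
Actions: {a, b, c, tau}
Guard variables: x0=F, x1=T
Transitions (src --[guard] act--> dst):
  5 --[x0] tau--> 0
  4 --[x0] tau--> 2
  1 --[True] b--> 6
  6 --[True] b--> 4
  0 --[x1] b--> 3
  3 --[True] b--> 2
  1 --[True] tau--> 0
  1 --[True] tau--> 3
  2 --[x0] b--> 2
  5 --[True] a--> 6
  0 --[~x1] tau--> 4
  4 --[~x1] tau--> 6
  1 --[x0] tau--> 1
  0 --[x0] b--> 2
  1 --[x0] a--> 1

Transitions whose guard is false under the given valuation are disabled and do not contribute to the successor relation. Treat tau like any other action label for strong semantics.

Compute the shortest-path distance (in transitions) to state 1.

Answer: UNREACHABLE

Working:
Layered search for 1:
  Layer 0: {0}
  Layer 1: {3}
  Layer 2: {2}
1 never appears.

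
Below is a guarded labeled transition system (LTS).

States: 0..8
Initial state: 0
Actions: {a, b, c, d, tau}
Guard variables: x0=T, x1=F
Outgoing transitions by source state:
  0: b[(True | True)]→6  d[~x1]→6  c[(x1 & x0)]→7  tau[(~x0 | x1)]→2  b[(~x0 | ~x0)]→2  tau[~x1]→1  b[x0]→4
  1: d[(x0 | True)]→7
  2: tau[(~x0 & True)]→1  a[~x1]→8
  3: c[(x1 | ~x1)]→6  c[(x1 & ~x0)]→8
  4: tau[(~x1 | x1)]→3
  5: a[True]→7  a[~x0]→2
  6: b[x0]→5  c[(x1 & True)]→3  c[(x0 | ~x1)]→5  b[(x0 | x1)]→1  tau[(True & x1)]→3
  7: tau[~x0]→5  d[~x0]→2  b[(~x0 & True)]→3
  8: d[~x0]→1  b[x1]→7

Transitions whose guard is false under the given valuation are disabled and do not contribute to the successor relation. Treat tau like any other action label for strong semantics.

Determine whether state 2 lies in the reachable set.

Answer: UNREACHABLE

Working:
12 transition(s) survive guard evaluation.
Layer 0: {0}
Layer 1: {1,4,6}  total {0,1,4,6}
Layer 2: {3,5,7}  total {0,1,3,4,5,6,7}
R = {0,1,3,4,5,6,7}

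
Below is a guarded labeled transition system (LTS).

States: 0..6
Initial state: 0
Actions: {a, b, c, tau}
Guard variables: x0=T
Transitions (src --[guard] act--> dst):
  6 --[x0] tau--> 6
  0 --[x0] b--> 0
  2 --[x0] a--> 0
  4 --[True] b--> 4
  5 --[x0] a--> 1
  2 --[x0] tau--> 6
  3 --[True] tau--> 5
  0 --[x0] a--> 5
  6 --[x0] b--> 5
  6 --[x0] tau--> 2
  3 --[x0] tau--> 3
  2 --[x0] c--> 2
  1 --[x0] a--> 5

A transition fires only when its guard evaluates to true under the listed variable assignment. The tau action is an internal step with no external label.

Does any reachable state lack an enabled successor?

Reach set: {0,1,5}
  0: a→5  b→0  [2 exit(s)]
  1: a→5  [1 exit(s)]
  5: a→1  [1 exit(s)]

Answer: DEADLOCK-FREE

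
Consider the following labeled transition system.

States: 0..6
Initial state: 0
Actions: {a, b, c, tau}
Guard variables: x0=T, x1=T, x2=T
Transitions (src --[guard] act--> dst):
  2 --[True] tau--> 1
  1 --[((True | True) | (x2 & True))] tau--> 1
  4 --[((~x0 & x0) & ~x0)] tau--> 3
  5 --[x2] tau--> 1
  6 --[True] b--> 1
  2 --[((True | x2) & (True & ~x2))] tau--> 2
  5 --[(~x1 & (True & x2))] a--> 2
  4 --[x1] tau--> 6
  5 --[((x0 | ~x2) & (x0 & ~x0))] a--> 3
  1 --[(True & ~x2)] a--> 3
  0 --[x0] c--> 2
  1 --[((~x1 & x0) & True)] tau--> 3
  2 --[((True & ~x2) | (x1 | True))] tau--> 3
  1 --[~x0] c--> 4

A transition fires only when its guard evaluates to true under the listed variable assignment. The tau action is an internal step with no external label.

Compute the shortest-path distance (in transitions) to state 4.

Answer: UNREACHABLE

Trace:
BFS to 4:
  depth 0: {0}
  depth 1: {2}
  depth 2: {1,3}
4 never appears.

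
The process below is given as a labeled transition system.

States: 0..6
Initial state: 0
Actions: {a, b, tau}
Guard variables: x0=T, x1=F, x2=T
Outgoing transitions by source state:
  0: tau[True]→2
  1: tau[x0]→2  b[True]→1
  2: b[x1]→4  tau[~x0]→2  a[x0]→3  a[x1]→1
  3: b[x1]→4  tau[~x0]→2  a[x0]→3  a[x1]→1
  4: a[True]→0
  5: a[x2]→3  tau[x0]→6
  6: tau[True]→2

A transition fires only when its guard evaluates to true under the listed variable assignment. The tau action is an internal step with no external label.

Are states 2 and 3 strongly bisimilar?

Answer: BISIMILAR

Working:
Bisimulation quotient by refinement:
  round 0: {{0,1,2,3,4,5,6}}
  round 1: {{0,6},{1},{2,3,4},{5}}
  round 2: {{0,6},{1},{2,3},{4},{5}}
stable after 3 split(s): 5 block(s)
2∈{2,3}, 3∈{2,3}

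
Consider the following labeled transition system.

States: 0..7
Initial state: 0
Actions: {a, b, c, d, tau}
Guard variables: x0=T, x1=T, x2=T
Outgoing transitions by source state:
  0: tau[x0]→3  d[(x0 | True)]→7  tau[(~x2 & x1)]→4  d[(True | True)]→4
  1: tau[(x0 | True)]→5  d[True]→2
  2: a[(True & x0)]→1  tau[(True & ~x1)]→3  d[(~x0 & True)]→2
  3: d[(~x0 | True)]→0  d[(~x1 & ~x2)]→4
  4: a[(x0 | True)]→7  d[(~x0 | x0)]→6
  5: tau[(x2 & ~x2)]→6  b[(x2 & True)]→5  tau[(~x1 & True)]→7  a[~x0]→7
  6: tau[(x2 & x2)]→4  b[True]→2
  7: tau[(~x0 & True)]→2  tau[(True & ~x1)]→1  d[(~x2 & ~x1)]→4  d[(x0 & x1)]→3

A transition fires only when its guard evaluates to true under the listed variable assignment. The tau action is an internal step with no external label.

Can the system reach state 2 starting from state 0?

13 transition(s) survive guard evaluation.
depth 0: {0}
depth 1: {3,4,7}  cumulative {0,3,4,7}
depth 2: {6}  cumulative {0,3,4,6,7}
depth 3: {2}  cumulative {0,2,3,4,6,7}
depth 4: {1}  cumulative {0,1,2,3,4,6,7}
depth 5: {5}  cumulative {0,1,2,3,4,5,6,7}
Reachable = {0,1,2,3,4,5,6,7}
witness 2: d·d·b

Answer: REACHABLE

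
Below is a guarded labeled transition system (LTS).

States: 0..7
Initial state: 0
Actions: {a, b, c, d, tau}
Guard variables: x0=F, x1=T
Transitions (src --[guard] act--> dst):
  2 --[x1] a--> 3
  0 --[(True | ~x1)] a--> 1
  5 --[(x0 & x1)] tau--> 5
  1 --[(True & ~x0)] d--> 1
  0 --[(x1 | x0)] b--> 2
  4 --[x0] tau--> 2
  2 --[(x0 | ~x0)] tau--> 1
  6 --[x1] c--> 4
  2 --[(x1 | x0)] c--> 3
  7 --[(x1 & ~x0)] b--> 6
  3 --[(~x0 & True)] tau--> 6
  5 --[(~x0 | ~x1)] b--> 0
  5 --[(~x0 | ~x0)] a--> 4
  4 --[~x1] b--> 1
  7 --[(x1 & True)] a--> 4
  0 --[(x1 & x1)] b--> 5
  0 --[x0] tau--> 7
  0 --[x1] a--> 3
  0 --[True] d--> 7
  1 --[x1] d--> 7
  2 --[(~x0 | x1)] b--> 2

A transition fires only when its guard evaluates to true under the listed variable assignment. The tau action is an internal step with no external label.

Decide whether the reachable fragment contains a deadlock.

Answer: DEADLOCK at state 4

Trace:
Reachable = {0,1,2,3,4,5,6,7}
  0: a→1  a→3  b→2  b→5  d→7  [deg 5]
  1: d→1  d→7  [deg 2]
  2: a→3  b→2  c→3  tau→1  [deg 4]
  3: tau→6  [deg 1]
  4: ∅  [STUCK]
  5: a→4  b→0  [deg 2]
  6: c→4  [deg 1]
  7: a→4  b→6  [deg 2]
Path to 4: b·a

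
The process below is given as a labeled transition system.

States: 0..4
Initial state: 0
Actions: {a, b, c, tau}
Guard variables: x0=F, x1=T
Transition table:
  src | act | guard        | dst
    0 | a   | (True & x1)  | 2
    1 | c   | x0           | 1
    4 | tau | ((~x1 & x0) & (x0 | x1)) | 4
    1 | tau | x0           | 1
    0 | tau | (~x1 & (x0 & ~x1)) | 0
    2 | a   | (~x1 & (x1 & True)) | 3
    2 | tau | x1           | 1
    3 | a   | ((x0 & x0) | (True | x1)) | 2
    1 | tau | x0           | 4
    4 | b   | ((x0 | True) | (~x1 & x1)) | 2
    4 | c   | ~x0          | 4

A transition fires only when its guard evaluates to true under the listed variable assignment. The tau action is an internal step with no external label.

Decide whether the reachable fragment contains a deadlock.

Reachable = {0,1,2}
  0: a→2  [1 out]
  1: ∅  [no exit]
  2: tau→1  [1 out]
trace reaching 1: a·tau

Answer: DEADLOCK at state 1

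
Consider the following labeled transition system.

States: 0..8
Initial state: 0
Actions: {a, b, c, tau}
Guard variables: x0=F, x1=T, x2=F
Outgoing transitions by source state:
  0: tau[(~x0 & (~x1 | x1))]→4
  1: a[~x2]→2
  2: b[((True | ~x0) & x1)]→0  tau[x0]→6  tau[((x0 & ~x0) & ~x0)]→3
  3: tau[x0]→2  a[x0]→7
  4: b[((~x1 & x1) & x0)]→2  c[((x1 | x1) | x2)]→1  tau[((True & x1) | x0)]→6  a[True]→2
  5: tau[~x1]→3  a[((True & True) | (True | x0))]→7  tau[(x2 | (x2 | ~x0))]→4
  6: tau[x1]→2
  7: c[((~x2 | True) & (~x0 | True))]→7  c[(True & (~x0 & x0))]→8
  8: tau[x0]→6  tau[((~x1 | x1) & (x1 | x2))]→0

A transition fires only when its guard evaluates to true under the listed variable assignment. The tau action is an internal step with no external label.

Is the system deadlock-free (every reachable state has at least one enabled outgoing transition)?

Answer: DEADLOCK-FREE

Analysis:
Reach set: {0,1,2,4,6}
  0: tau→4  [1 out]
  1: a→2  [1 out]
  2: b→0  [1 out]
  4: a→2  c→1  tau→6  [3 out]
  6: tau→2  [1 out]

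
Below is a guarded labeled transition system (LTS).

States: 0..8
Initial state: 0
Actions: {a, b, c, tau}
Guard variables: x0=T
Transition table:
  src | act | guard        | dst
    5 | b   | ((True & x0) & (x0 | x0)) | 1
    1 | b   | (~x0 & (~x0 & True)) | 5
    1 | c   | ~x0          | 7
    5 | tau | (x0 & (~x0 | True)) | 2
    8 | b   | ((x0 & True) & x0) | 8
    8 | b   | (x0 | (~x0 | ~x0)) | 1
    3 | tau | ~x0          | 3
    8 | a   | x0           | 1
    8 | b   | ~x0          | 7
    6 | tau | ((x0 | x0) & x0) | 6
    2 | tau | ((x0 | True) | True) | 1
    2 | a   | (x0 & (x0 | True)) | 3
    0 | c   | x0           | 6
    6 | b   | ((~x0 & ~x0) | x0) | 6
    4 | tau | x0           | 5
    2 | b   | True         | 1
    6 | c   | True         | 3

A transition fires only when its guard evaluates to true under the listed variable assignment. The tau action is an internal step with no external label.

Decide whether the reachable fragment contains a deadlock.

Answer: DEADLOCK at state 3

Analysis:
Reachable = {0,3,6}
  0: c→6  [1 out]
  3: ∅  [no exit]
  6: b→6  c→3  tau→6  [3 out]
witness 3: c·c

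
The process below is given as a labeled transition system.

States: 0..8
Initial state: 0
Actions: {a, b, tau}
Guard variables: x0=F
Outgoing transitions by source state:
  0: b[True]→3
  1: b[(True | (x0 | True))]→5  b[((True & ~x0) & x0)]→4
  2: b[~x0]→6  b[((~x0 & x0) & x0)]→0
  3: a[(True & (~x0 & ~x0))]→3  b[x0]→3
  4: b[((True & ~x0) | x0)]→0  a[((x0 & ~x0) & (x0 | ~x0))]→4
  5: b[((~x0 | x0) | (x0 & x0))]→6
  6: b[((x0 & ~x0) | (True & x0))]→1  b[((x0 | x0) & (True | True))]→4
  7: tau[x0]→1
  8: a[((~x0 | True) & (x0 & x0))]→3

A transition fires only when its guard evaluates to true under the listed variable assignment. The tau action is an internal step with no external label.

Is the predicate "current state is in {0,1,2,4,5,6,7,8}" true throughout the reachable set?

Safe = {0,1,2,4,5,6,7,8}
Reachable = {0,3}
  0: ✓
  3: VIOLATES
counterexample path to 3: b

Answer: INVARIANT VIOLATED at state 3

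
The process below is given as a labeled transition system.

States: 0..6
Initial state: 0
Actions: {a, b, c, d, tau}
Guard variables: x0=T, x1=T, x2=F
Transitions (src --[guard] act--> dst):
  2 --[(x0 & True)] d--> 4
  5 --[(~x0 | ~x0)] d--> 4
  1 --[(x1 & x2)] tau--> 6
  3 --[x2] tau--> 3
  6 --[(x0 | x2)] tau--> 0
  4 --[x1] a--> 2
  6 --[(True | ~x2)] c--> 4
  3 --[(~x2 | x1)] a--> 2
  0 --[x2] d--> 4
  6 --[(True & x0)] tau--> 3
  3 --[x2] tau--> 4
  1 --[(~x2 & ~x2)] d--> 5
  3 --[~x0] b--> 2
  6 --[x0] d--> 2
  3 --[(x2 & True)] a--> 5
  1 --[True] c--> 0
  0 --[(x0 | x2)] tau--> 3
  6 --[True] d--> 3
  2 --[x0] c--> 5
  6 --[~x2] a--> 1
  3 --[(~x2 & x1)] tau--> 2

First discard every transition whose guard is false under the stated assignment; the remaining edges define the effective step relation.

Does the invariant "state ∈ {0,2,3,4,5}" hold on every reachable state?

Answer: INVARIANT HOLDS

Trace:
Safe = {0,2,3,4,5}
R = {0,2,3,4,5}
  0: safe
  2: safe
  3: safe
  4: safe
  5: safe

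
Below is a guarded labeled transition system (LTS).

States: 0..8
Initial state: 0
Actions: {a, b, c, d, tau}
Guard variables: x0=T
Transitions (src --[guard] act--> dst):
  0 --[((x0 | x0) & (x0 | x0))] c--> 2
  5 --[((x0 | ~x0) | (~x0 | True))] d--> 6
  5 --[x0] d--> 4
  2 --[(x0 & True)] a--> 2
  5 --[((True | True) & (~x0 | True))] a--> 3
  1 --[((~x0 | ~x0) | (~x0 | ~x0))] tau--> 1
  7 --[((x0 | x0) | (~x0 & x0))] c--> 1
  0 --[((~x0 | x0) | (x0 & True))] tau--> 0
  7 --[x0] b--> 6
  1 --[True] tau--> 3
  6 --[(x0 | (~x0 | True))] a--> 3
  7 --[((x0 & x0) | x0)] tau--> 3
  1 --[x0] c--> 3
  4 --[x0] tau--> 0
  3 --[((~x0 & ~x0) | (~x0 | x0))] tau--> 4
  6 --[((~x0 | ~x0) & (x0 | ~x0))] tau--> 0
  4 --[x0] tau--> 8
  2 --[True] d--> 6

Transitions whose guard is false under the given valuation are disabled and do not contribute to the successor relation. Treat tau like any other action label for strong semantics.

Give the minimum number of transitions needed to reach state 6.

Breadth-first toward 6:
  Layer 0: {0}
  Layer 1: {2}
  Layer 2: {6}
6 enters at depth 2; path c·d

Answer: 2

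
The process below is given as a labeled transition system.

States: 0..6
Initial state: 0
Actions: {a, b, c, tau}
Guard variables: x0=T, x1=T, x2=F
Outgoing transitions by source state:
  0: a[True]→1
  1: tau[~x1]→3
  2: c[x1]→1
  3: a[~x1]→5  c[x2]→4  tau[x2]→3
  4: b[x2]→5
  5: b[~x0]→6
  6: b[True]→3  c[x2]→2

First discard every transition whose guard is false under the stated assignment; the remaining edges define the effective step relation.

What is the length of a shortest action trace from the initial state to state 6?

BFS to 6:
  L0 = {0}
  L1 = {1}
6 never appears.

Answer: UNREACHABLE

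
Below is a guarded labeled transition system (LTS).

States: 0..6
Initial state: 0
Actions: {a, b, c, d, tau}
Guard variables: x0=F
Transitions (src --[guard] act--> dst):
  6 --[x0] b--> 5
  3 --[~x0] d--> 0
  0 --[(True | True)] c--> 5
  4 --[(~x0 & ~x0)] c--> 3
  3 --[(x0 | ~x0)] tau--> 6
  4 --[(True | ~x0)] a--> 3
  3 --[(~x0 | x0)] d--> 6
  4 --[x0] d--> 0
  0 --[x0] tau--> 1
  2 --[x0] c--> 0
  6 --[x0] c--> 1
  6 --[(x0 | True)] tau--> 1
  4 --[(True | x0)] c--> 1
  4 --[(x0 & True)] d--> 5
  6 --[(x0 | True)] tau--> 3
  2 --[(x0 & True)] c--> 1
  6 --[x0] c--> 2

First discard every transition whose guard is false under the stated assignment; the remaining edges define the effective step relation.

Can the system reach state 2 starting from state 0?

Answer: UNREACHABLE

Analysis:
9 transition(s) survive guard evaluation.
L0 = {0}
L1 = {5}  cumulative {0,5}
Reach set: {0,5}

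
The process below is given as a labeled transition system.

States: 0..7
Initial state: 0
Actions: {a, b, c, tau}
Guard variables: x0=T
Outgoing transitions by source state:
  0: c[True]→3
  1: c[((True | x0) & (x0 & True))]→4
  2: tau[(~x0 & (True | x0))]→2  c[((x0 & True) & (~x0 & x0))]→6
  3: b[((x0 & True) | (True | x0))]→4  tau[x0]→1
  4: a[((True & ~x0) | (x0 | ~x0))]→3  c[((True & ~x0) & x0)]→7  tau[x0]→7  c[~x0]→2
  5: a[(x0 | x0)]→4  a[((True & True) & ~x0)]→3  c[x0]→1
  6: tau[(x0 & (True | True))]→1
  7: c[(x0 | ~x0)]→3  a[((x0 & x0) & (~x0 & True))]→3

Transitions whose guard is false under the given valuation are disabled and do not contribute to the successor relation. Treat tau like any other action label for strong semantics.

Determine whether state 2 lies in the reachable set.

Guard filter leaves 10 enabled edge(s).
Layer 0: {0}
Layer 1: {3}  now seen {0,3}
Layer 2: {1,4}  now seen {0,1,3,4}
Layer 3: {7}  now seen {0,1,3,4,7}
Reachable = {0,1,3,4,7}

Answer: UNREACHABLE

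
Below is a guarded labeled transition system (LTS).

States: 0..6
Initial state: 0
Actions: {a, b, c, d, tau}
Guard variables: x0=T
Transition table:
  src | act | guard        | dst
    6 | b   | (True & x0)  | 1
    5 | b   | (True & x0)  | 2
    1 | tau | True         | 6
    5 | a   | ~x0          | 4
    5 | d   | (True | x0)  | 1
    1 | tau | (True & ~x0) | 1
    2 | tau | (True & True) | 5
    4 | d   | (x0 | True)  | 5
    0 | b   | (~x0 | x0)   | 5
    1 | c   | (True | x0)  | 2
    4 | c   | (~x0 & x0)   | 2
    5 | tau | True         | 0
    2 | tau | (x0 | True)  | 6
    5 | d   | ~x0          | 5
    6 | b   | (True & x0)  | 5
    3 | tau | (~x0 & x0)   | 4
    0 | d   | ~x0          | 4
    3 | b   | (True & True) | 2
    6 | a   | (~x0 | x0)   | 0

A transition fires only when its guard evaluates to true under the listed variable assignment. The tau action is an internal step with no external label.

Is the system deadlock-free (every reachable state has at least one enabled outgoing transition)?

Answer: DEADLOCK-FREE

Trace:
R = {0,1,2,5,6}
  0: b→5  [1 exit(s)]
  1: c→2  tau→6  [2 exit(s)]
  2: tau→5  tau→6  [2 exit(s)]
  5: b→2  d→1  tau→0  [3 exit(s)]
  6: a→0  b→1  b→5  [3 exit(s)]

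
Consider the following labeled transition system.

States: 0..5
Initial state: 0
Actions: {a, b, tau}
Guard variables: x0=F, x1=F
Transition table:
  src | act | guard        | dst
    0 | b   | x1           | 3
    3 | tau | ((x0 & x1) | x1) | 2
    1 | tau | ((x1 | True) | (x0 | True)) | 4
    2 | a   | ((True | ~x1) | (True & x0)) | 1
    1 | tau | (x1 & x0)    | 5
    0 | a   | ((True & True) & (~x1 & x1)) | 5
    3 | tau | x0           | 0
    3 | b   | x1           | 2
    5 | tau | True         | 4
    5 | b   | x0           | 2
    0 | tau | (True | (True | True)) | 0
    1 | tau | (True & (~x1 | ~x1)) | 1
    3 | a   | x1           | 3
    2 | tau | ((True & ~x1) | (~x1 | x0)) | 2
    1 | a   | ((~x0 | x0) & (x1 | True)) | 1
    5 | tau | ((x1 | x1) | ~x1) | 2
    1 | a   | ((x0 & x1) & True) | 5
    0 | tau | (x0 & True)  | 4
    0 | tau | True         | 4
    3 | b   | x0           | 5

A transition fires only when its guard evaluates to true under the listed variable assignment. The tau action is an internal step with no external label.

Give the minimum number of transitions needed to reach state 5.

BFS to 5:
  L0 = {0}
  L1 = {4}
5 never appears.

Answer: UNREACHABLE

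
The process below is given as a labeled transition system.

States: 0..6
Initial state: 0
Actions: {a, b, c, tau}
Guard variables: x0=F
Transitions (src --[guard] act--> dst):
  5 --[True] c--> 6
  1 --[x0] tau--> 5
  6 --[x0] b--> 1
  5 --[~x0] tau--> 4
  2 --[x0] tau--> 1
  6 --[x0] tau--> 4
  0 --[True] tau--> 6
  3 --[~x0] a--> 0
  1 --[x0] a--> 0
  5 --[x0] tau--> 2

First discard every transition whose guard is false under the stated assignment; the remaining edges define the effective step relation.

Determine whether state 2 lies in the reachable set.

4 transition(s) survive guard evaluation.
Layer 0: {0}
Layer 1: {6}  now seen {0,6}
Reachable = {0,6}

Answer: UNREACHABLE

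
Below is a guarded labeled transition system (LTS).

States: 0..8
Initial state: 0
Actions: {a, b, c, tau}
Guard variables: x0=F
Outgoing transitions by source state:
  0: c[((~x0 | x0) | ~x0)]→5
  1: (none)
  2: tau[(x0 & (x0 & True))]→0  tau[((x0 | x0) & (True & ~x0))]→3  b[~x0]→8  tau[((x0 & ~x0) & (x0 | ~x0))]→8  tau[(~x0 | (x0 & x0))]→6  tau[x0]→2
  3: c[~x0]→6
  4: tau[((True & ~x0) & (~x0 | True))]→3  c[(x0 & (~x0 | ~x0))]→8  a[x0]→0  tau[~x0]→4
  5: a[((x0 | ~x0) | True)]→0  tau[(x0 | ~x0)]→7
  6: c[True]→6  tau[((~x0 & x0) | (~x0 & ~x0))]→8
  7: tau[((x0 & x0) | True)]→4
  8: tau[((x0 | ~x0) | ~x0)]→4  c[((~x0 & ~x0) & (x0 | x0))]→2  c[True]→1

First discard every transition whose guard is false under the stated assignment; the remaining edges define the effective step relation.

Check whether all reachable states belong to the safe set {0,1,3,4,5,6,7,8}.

Safe = {0,1,3,4,5,6,7,8}
Reachable = {0,1,3,4,5,6,7,8}
  0: ok
  1: ok
  3: ok
  4: ok
  5: ok
  6: ok
  7: ok
  8: ok

Answer: INVARIANT HOLDS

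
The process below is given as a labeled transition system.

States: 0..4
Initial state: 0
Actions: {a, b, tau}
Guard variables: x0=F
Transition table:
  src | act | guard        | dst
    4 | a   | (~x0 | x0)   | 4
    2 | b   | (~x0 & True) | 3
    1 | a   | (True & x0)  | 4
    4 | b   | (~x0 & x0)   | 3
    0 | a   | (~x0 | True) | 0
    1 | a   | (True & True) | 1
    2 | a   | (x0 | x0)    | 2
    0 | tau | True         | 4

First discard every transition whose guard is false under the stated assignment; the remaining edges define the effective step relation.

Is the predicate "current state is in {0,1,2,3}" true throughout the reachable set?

Answer: INVARIANT VIOLATED at state 4

Trace:
Safe = {0,1,2,3}
Reachable = {0,4}
  0: ok
  4: outside
counterexample path to 4: tau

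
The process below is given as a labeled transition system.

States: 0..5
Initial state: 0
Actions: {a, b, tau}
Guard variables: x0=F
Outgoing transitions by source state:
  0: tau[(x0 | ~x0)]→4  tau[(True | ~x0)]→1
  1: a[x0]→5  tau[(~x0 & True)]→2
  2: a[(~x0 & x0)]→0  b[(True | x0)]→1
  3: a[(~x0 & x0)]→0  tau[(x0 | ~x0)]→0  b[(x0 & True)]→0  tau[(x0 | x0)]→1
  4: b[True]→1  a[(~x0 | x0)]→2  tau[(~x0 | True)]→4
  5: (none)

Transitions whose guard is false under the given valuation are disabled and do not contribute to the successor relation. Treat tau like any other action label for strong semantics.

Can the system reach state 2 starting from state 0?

After dropping false guards: 8 live edges.
L0 = {0}
L1 = {1,4}  cumulative {0,1,4}
L2 = {2}  cumulative {0,1,2,4}
R = {0,1,2,4}
Path to 2: tau·tau

Answer: REACHABLE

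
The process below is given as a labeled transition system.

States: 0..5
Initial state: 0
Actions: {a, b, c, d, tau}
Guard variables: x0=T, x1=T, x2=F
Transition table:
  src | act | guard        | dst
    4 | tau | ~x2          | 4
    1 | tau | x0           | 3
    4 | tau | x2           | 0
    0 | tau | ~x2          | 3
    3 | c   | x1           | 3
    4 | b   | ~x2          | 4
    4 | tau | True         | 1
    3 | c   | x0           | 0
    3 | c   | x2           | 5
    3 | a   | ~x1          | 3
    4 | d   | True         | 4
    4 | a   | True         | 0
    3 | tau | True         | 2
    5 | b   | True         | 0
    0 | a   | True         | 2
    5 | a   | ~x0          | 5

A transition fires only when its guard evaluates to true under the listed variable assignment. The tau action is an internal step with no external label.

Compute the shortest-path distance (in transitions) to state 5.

Breadth-first toward 5:
  depth 0: {0}
  depth 1: {2,3}
5 never appears.

Answer: UNREACHABLE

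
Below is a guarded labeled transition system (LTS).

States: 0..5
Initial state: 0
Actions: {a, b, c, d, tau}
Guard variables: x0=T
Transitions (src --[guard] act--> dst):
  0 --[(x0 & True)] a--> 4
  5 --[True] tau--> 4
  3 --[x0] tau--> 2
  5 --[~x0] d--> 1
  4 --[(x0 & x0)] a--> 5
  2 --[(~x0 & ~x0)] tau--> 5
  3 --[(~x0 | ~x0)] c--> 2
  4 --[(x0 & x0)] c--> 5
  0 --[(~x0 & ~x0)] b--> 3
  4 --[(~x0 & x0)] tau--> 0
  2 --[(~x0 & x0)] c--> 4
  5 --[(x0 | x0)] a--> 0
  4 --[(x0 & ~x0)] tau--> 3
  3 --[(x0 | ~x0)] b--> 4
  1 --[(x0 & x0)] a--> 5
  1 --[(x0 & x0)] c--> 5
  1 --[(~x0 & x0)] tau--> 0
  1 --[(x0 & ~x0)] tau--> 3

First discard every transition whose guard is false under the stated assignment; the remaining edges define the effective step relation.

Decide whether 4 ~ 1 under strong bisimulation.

Answer: BISIMILAR

Analysis:
Compute ~ classes (split until stable):
  P[0] = {{0,1,2,3,4,5}}
  P[1] = {{0},{1,4},{2},{3},{5}}
5 equivalence class(es) (converged in 2)
[4]={1,4}  [1]={1,4}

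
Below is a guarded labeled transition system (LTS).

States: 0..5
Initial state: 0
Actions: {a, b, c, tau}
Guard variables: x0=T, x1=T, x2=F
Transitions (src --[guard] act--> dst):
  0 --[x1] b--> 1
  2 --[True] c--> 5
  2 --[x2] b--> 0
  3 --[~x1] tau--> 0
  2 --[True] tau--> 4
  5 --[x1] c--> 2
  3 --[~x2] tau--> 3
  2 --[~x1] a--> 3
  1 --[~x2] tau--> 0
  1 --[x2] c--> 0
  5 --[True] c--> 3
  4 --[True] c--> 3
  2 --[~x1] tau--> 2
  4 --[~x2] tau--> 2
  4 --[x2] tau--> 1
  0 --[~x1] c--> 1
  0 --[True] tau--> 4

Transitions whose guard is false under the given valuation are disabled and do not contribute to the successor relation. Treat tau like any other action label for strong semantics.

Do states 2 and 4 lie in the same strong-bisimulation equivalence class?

Answer: NOT BISIMILAR

Analysis:
Refine partition for ~:
  P[0] = {{0,1,2,3,4,5}}
  P[1] = {{0},{1,3},{2,4},{5}}
  P[2] = {{0},{1},{2},{3},{4},{5}}
stable after 3 split(s): 6 block(s)
[2]={2}  [4]={4}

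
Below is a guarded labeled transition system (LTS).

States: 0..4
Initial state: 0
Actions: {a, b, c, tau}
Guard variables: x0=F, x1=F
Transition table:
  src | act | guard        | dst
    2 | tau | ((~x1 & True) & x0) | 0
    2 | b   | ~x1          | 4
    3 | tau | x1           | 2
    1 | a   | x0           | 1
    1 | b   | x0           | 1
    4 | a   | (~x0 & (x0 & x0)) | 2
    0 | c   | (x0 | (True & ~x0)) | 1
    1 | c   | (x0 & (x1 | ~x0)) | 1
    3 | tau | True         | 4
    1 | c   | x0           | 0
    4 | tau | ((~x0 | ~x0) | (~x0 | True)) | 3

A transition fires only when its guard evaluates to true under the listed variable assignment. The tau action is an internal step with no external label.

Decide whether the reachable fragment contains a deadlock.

R = {0,1}
  0: c→1  [deg 1]
  1: ∅  [no exit]
trace reaching 1: c

Answer: DEADLOCK at state 1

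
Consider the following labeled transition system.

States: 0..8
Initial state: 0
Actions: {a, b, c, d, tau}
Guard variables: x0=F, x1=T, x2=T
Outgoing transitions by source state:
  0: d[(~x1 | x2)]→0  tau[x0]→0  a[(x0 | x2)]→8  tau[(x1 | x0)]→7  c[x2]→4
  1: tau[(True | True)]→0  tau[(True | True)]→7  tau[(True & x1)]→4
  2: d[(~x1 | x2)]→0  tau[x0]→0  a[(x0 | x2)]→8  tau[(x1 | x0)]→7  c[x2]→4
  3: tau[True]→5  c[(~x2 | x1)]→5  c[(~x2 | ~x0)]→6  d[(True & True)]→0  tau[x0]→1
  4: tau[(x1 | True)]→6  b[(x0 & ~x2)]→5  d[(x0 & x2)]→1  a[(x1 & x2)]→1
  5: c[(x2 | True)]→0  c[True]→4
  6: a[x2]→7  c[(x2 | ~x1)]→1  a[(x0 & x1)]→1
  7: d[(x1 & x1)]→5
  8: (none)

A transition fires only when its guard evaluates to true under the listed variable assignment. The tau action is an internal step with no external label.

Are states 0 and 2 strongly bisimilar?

Compute ~ classes (split until stable):
  P[0] = {{0,1,2,3,4,5,6,7,8}}
  P[1] = {{0,2},{1},{3},{4},{5},{6},{7},{8}}
Fixed point at round 2; 8 class(es).
0∈{0,2}, 2∈{0,2}

Answer: BISIMILAR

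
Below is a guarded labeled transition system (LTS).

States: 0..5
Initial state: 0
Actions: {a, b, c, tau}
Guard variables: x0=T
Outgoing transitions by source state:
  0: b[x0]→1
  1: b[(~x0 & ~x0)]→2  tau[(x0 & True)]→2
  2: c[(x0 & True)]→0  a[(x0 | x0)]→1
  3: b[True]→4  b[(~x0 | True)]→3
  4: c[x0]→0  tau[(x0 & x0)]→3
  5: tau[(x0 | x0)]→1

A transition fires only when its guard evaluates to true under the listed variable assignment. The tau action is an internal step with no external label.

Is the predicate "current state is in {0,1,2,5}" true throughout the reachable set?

Answer: INVARIANT HOLDS

Analysis:
Inv-set: {0,1,2,5}
Reachable = {0,1,2}
  0: safe
  1: safe
  2: safe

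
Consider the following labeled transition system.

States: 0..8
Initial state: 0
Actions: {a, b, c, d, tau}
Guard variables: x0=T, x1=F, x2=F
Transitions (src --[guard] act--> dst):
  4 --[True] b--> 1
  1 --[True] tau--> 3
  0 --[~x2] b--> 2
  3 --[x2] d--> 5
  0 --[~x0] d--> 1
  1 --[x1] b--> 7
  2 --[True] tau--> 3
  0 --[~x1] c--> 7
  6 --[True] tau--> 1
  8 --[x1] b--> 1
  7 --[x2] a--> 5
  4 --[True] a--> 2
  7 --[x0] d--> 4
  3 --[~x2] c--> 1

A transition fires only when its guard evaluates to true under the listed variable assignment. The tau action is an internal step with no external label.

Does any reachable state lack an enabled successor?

Reachable = {0,1,2,3,4,7}
  0: b→2  c→7  [deg 2]
  1: tau→3  [deg 1]
  2: tau→3  [deg 1]
  3: c→1  [deg 1]
  4: a→2  b→1  [deg 2]
  7: d→4  [deg 1]

Answer: DEADLOCK-FREE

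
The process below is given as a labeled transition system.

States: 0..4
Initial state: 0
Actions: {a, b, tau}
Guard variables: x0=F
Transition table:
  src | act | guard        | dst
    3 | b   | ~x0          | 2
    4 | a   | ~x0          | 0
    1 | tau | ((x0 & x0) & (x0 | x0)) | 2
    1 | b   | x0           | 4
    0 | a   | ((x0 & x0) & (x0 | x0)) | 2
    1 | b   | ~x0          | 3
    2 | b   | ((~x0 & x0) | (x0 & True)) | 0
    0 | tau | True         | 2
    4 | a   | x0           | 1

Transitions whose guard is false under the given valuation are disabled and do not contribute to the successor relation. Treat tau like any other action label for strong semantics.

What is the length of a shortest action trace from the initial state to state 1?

BFS to 1:
  L0 = {0}
  L1 = {2}
1 never appears.

Answer: UNREACHABLE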